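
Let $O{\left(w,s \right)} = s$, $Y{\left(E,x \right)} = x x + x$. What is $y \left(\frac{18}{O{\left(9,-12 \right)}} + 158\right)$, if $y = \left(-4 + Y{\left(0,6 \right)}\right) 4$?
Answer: $23788$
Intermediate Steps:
$Y{\left(E,x \right)} = x + x^{2}$ ($Y{\left(E,x \right)} = x^{2} + x = x + x^{2}$)
$y = 152$ ($y = \left(-4 + 6 \left(1 + 6\right)\right) 4 = \left(-4 + 6 \cdot 7\right) 4 = \left(-4 + 42\right) 4 = 38 \cdot 4 = 152$)
$y \left(\frac{18}{O{\left(9,-12 \right)}} + 158\right) = 152 \left(\frac{18}{-12} + 158\right) = 152 \left(18 \left(- \frac{1}{12}\right) + 158\right) = 152 \left(- \frac{3}{2} + 158\right) = 152 \cdot \frac{313}{2} = 23788$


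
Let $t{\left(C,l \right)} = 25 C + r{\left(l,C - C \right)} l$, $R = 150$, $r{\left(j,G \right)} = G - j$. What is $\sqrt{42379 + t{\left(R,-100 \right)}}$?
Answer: $\sqrt{36129} \approx 190.08$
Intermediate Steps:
$t{\left(C,l \right)} = - l^{2} + 25 C$ ($t{\left(C,l \right)} = 25 C + \left(\left(C - C\right) - l\right) l = 25 C + \left(0 - l\right) l = 25 C + - l l = 25 C - l^{2} = - l^{2} + 25 C$)
$\sqrt{42379 + t{\left(R,-100 \right)}} = \sqrt{42379 + \left(- \left(-100\right)^{2} + 25 \cdot 150\right)} = \sqrt{42379 + \left(\left(-1\right) 10000 + 3750\right)} = \sqrt{42379 + \left(-10000 + 3750\right)} = \sqrt{42379 - 6250} = \sqrt{36129}$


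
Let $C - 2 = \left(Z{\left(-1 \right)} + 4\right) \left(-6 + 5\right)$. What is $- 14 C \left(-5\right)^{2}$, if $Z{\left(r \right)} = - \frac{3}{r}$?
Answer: $1750$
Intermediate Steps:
$C = -5$ ($C = 2 + \left(- \frac{3}{-1} + 4\right) \left(-6 + 5\right) = 2 + \left(\left(-3\right) \left(-1\right) + 4\right) \left(-1\right) = 2 + \left(3 + 4\right) \left(-1\right) = 2 + 7 \left(-1\right) = 2 - 7 = -5$)
$- 14 C \left(-5\right)^{2} = \left(-14\right) \left(-5\right) \left(-5\right)^{2} = 70 \cdot 25 = 1750$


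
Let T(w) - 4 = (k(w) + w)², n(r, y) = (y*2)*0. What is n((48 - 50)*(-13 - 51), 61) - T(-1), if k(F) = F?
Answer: -8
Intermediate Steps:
n(r, y) = 0 (n(r, y) = (2*y)*0 = 0)
T(w) = 4 + 4*w² (T(w) = 4 + (w + w)² = 4 + (2*w)² = 4 + 4*w²)
n((48 - 50)*(-13 - 51), 61) - T(-1) = 0 - (4 + 4*(-1)²) = 0 - (4 + 4*1) = 0 - (4 + 4) = 0 - 1*8 = 0 - 8 = -8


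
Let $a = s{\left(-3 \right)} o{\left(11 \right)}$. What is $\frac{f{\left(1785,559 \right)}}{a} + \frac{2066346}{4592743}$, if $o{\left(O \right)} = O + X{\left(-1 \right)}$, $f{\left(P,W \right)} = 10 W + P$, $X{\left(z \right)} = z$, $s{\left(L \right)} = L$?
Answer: $- \frac{6761897849}{27556458} \approx -245.38$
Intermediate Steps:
$f{\left(P,W \right)} = P + 10 W$
$o{\left(O \right)} = -1 + O$ ($o{\left(O \right)} = O - 1 = -1 + O$)
$a = -30$ ($a = - 3 \left(-1 + 11\right) = \left(-3\right) 10 = -30$)
$\frac{f{\left(1785,559 \right)}}{a} + \frac{2066346}{4592743} = \frac{1785 + 10 \cdot 559}{-30} + \frac{2066346}{4592743} = \left(1785 + 5590\right) \left(- \frac{1}{30}\right) + 2066346 \cdot \frac{1}{4592743} = 7375 \left(- \frac{1}{30}\right) + \frac{2066346}{4592743} = - \frac{1475}{6} + \frac{2066346}{4592743} = - \frac{6761897849}{27556458}$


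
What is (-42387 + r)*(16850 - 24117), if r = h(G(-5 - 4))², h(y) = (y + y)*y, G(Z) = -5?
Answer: 289858829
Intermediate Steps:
h(y) = 2*y² (h(y) = (2*y)*y = 2*y²)
r = 2500 (r = (2*(-5)²)² = (2*25)² = 50² = 2500)
(-42387 + r)*(16850 - 24117) = (-42387 + 2500)*(16850 - 24117) = -39887*(-7267) = 289858829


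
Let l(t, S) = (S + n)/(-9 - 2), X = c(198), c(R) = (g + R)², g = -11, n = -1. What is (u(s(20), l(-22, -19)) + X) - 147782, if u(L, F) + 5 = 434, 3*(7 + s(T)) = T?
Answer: -112384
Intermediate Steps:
s(T) = -7 + T/3
c(R) = (-11 + R)²
X = 34969 (X = (-11 + 198)² = 187² = 34969)
l(t, S) = 1/11 - S/11 (l(t, S) = (S - 1)/(-9 - 2) = (-1 + S)/(-11) = (-1 + S)*(-1/11) = 1/11 - S/11)
u(L, F) = 429 (u(L, F) = -5 + 434 = 429)
(u(s(20), l(-22, -19)) + X) - 147782 = (429 + 34969) - 147782 = 35398 - 147782 = -112384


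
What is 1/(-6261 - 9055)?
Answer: -1/15316 ≈ -6.5291e-5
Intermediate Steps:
1/(-6261 - 9055) = 1/(-15316) = -1/15316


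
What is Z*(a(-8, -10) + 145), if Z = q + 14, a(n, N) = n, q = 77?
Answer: 12467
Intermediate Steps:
Z = 91 (Z = 77 + 14 = 91)
Z*(a(-8, -10) + 145) = 91*(-8 + 145) = 91*137 = 12467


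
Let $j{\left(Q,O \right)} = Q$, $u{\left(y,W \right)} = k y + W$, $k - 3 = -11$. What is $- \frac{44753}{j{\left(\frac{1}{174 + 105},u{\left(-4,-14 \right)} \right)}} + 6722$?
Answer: $-12479365$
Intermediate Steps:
$k = -8$ ($k = 3 - 11 = -8$)
$u{\left(y,W \right)} = W - 8 y$ ($u{\left(y,W \right)} = - 8 y + W = W - 8 y$)
$- \frac{44753}{j{\left(\frac{1}{174 + 105},u{\left(-4,-14 \right)} \right)}} + 6722 = - \frac{44753}{\frac{1}{174 + 105}} + 6722 = - \frac{44753}{\frac{1}{279}} + 6722 = - 44753 \frac{1}{\frac{1}{279}} + 6722 = \left(-44753\right) 279 + 6722 = -12486087 + 6722 = -12479365$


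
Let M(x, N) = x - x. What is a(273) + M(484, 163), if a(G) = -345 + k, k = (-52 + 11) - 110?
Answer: -496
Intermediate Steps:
k = -151 (k = -41 - 110 = -151)
M(x, N) = 0
a(G) = -496 (a(G) = -345 - 151 = -496)
a(273) + M(484, 163) = -496 + 0 = -496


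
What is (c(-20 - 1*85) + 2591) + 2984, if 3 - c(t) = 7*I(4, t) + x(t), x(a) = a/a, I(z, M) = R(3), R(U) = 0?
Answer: 5577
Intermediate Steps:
I(z, M) = 0
x(a) = 1
c(t) = 2 (c(t) = 3 - (7*0 + 1) = 3 - (0 + 1) = 3 - 1*1 = 3 - 1 = 2)
(c(-20 - 1*85) + 2591) + 2984 = (2 + 2591) + 2984 = 2593 + 2984 = 5577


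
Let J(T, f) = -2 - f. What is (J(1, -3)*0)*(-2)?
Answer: 0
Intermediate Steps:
(J(1, -3)*0)*(-2) = ((-2 - 1*(-3))*0)*(-2) = ((-2 + 3)*0)*(-2) = (1*0)*(-2) = 0*(-2) = 0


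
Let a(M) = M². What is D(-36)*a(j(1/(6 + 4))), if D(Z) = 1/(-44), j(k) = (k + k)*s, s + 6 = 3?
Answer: -9/1100 ≈ -0.0081818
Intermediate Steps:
s = -3 (s = -6 + 3 = -3)
j(k) = -6*k (j(k) = (k + k)*(-3) = (2*k)*(-3) = -6*k)
D(Z) = -1/44
D(-36)*a(j(1/(6 + 4))) = -36/(6 + 4)²/44 = -(-6/10)²/44 = -(-6*⅒)²/44 = -(-⅗)²/44 = -1/44*9/25 = -9/1100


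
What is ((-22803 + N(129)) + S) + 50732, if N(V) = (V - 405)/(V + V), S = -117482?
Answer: -3850825/43 ≈ -89554.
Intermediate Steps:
N(V) = (-405 + V)/(2*V) (N(V) = (-405 + V)/((2*V)) = (-405 + V)*(1/(2*V)) = (-405 + V)/(2*V))
((-22803 + N(129)) + S) + 50732 = ((-22803 + (1/2)*(-405 + 129)/129) - 117482) + 50732 = ((-22803 + (1/2)*(1/129)*(-276)) - 117482) + 50732 = ((-22803 - 46/43) - 117482) + 50732 = (-980575/43 - 117482) + 50732 = -6032301/43 + 50732 = -3850825/43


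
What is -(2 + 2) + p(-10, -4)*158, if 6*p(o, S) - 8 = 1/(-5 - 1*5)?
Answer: 6121/30 ≈ 204.03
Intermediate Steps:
p(o, S) = 79/60 (p(o, S) = 4/3 + 1/(6*(-5 - 1*5)) = 4/3 + 1/(6*(-5 - 5)) = 4/3 + (⅙)/(-10) = 4/3 + (⅙)*(-⅒) = 4/3 - 1/60 = 79/60)
-(2 + 2) + p(-10, -4)*158 = -(2 + 2) + (79/60)*158 = -1*4 + 6241/30 = -4 + 6241/30 = 6121/30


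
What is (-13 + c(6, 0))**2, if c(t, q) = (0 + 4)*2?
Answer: 25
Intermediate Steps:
c(t, q) = 8 (c(t, q) = 4*2 = 8)
(-13 + c(6, 0))**2 = (-13 + 8)**2 = (-5)**2 = 25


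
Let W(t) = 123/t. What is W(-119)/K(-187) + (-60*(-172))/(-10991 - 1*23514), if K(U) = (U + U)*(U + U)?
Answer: -34356632439/114868828844 ≈ -0.29909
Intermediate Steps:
K(U) = 4*U**2 (K(U) = (2*U)*(2*U) = 4*U**2)
W(-119)/K(-187) + (-60*(-172))/(-10991 - 1*23514) = (123/(-119))/((4*(-187)**2)) + (-60*(-172))/(-10991 - 1*23514) = (123*(-1/119))/((4*34969)) + 10320/(-10991 - 23514) = -123/119/139876 + 10320/(-34505) = -123/119*1/139876 + 10320*(-1/34505) = -123/16645244 - 2064/6901 = -34356632439/114868828844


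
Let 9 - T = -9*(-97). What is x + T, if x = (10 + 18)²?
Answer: -80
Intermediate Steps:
x = 784 (x = 28² = 784)
T = -864 (T = 9 - (-9)*(-97) = 9 - 1*873 = 9 - 873 = -864)
x + T = 784 - 864 = -80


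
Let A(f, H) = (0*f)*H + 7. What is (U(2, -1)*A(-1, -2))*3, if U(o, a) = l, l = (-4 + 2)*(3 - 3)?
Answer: 0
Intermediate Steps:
A(f, H) = 7 (A(f, H) = 0*H + 7 = 0 + 7 = 7)
l = 0 (l = -2*0 = 0)
U(o, a) = 0
(U(2, -1)*A(-1, -2))*3 = (0*7)*3 = 0*3 = 0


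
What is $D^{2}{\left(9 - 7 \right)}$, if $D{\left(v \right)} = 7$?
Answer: $49$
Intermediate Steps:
$D^{2}{\left(9 - 7 \right)} = 7^{2} = 49$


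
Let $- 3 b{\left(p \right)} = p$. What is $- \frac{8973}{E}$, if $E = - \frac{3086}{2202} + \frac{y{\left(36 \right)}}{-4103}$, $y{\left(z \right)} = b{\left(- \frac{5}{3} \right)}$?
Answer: $\frac{121603971357}{18994622} \approx 6402.0$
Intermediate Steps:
$b{\left(p \right)} = - \frac{p}{3}$
$y{\left(z \right)} = \frac{5}{9}$ ($y{\left(z \right)} = - \frac{\left(-5\right) \frac{1}{3}}{3} = \left(- \frac{1}{3}\right) \left(- \frac{5}{3}\right) = \frac{5}{9}$)
$E = - \frac{18994622}{13552209}$ ($E = - \frac{3086}{2202} + \frac{5}{9 \left(-4103\right)} = \left(-3086\right) \frac{1}{2202} + \frac{5}{9} \left(- \frac{1}{4103}\right) = - \frac{1543}{1101} - \frac{5}{36927} = - \frac{18994622}{13552209} \approx -1.4016$)
$- \frac{8973}{E} = - \frac{8973}{- \frac{18994622}{13552209}} = \left(-8973\right) \left(- \frac{13552209}{18994622}\right) = \frac{121603971357}{18994622}$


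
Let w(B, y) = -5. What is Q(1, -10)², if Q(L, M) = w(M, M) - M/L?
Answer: 25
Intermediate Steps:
Q(L, M) = -5 - M/L
Q(1, -10)² = (-5 - 1*(-10)/1)² = (-5 - 1*(-10)*1)² = (-5 + 10)² = 5² = 25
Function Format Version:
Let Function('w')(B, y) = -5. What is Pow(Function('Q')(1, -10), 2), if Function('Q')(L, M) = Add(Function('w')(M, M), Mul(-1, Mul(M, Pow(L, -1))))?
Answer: 25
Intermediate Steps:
Function('Q')(L, M) = Add(-5, Mul(-1, M, Pow(L, -1))) (Function('Q')(L, M) = Add(-5, Mul(-1, Mul(M, Pow(L, -1)))) = Add(-5, Mul(-1, M, Pow(L, -1))))
Pow(Function('Q')(1, -10), 2) = Pow(Add(-5, Mul(-1, -10, Pow(1, -1))), 2) = Pow(Add(-5, Mul(-1, -10, 1)), 2) = Pow(Add(-5, 10), 2) = Pow(5, 2) = 25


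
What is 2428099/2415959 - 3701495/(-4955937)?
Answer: 2996595118924/1710477228369 ≈ 1.7519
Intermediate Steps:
2428099/2415959 - 3701495/(-4955937) = 2428099*(1/2415959) - 3701495*(-1/4955937) = 2428099/2415959 + 528785/707991 = 2996595118924/1710477228369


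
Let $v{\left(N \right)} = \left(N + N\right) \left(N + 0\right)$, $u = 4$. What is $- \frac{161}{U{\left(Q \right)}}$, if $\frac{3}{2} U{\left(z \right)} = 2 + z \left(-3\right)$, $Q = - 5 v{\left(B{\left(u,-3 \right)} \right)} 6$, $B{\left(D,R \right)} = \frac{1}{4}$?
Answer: $- \frac{966}{53} \approx -18.226$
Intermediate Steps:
$B{\left(D,R \right)} = \frac{1}{4}$
$v{\left(N \right)} = 2 N^{2}$ ($v{\left(N \right)} = 2 N N = 2 N^{2}$)
$Q = - \frac{15}{4}$ ($Q = - 5 \cdot \frac{2}{16} \cdot 6 = - 5 \cdot 2 \cdot \frac{1}{16} \cdot 6 = \left(-5\right) \frac{1}{8} \cdot 6 = \left(- \frac{5}{8}\right) 6 = - \frac{15}{4} \approx -3.75$)
$U{\left(z \right)} = \frac{4}{3} - 2 z$ ($U{\left(z \right)} = \frac{2 \left(2 + z \left(-3\right)\right)}{3} = \frac{2 \left(2 - 3 z\right)}{3} = \frac{4}{3} - 2 z$)
$- \frac{161}{U{\left(Q \right)}} = - \frac{161}{\frac{4}{3} - - \frac{15}{2}} = - \frac{161}{\frac{4}{3} + \frac{15}{2}} = - \frac{161}{\frac{53}{6}} = \left(-161\right) \frac{6}{53} = - \frac{966}{53}$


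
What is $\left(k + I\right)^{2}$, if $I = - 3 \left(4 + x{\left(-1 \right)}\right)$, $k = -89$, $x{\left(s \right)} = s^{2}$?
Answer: $10816$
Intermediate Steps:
$I = -15$ ($I = - 3 \left(4 + \left(-1\right)^{2}\right) = - 3 \left(4 + 1\right) = \left(-3\right) 5 = -15$)
$\left(k + I\right)^{2} = \left(-89 - 15\right)^{2} = \left(-104\right)^{2} = 10816$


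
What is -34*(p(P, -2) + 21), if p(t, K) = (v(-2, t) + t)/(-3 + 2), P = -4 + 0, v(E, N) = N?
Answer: -986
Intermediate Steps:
P = -4
p(t, K) = -2*t (p(t, K) = (t + t)/(-3 + 2) = (2*t)/(-1) = (2*t)*(-1) = -2*t)
-34*(p(P, -2) + 21) = -34*(-2*(-4) + 21) = -34*(8 + 21) = -34*29 = -986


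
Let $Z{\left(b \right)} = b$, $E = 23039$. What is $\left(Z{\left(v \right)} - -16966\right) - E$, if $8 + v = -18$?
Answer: $-6099$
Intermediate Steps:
$v = -26$ ($v = -8 - 18 = -26$)
$\left(Z{\left(v \right)} - -16966\right) - E = \left(-26 - -16966\right) - 23039 = \left(-26 + 16966\right) - 23039 = 16940 - 23039 = -6099$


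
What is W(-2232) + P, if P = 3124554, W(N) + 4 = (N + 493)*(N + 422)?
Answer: 6272140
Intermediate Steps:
W(N) = -4 + (422 + N)*(493 + N) (W(N) = -4 + (N + 493)*(N + 422) = -4 + (493 + N)*(422 + N) = -4 + (422 + N)*(493 + N))
W(-2232) + P = (208042 + (-2232)² + 915*(-2232)) + 3124554 = (208042 + 4981824 - 2042280) + 3124554 = 3147586 + 3124554 = 6272140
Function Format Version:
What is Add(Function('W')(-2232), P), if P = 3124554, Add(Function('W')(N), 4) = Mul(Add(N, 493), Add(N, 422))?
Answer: 6272140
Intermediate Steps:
Function('W')(N) = Add(-4, Mul(Add(422, N), Add(493, N))) (Function('W')(N) = Add(-4, Mul(Add(N, 493), Add(N, 422))) = Add(-4, Mul(Add(493, N), Add(422, N))) = Add(-4, Mul(Add(422, N), Add(493, N))))
Add(Function('W')(-2232), P) = Add(Add(208042, Pow(-2232, 2), Mul(915, -2232)), 3124554) = Add(Add(208042, 4981824, -2042280), 3124554) = Add(3147586, 3124554) = 6272140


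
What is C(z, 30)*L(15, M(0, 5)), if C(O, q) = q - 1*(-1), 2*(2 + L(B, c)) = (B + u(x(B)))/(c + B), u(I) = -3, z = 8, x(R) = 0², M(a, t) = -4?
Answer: -496/11 ≈ -45.091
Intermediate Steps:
x(R) = 0
L(B, c) = -2 + (-3 + B)/(2*(B + c)) (L(B, c) = -2 + ((B - 3)/(c + B))/2 = -2 + ((-3 + B)/(B + c))/2 = -2 + (-3 + B)/(2*(B + c)))
C(O, q) = 1 + q (C(O, q) = q + 1 = 1 + q)
C(z, 30)*L(15, M(0, 5)) = (1 + 30)*((-3 - 4*(-4) - 3*15)/(2*(15 - 4))) = 31*((½)*(-3 + 16 - 45)/11) = 31*((½)*(1/11)*(-32)) = 31*(-16/11) = -496/11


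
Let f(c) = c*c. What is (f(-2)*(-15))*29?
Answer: -1740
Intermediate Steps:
f(c) = c**2
(f(-2)*(-15))*29 = ((-2)**2*(-15))*29 = (4*(-15))*29 = -60*29 = -1740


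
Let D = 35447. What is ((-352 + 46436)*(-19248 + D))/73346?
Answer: 373257358/36673 ≈ 10178.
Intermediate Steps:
((-352 + 46436)*(-19248 + D))/73346 = ((-352 + 46436)*(-19248 + 35447))/73346 = (46084*16199)*(1/73346) = 746514716*(1/73346) = 373257358/36673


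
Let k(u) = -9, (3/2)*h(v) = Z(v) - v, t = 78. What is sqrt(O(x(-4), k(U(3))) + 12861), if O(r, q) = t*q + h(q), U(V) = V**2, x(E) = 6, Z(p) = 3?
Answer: 23*sqrt(23) ≈ 110.30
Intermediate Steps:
h(v) = 2 - 2*v/3 (h(v) = 2*(3 - v)/3 = 2 - 2*v/3)
O(r, q) = 2 + 232*q/3 (O(r, q) = 78*q + (2 - 2*q/3) = 2 + 232*q/3)
sqrt(O(x(-4), k(U(3))) + 12861) = sqrt((2 + (232/3)*(-9)) + 12861) = sqrt((2 - 696) + 12861) = sqrt(-694 + 12861) = sqrt(12167) = 23*sqrt(23)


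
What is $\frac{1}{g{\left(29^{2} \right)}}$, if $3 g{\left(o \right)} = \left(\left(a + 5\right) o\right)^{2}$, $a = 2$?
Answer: $\frac{3}{34656769} \approx 8.6563 \cdot 10^{-8}$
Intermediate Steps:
$g{\left(o \right)} = \frac{49 o^{2}}{3}$ ($g{\left(o \right)} = \frac{\left(\left(2 + 5\right) o\right)^{2}}{3} = \frac{\left(7 o\right)^{2}}{3} = \frac{49 o^{2}}{3}$)
$\frac{1}{g{\left(29^{2} \right)}} = \frac{1}{\frac{49}{3} \left(29^{2}\right)^{2}} = \frac{1}{\frac{49}{3} \cdot 841^{2}} = \frac{1}{\frac{49}{3} \cdot 707281} = \frac{1}{\frac{34656769}{3}} = \frac{3}{34656769}$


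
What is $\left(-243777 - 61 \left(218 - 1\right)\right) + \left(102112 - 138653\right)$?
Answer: $-293555$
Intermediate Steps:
$\left(-243777 - 61 \left(218 - 1\right)\right) + \left(102112 - 138653\right) = \left(-243777 - 13237\right) - 36541 = -257014 - 36541 = -293555$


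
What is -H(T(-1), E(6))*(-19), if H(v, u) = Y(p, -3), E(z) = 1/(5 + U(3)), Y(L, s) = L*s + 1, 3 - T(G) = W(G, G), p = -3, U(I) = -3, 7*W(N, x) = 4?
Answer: 190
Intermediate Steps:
W(N, x) = 4/7 (W(N, x) = (1/7)*4 = 4/7)
T(G) = 17/7 (T(G) = 3 - 1*4/7 = 3 - 4/7 = 17/7)
Y(L, s) = 1 + L*s
E(z) = 1/2 (E(z) = 1/(5 - 3) = 1/2)
H(v, u) = 10 (H(v, u) = 1 - 3*(-3) = 1 + 9 = 10)
-H(T(-1), E(6))*(-19) = -1*10*(-19) = -10*(-19) = 190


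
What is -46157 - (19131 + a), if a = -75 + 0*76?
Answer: -65213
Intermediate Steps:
a = -75 (a = -75 + 0 = -75)
-46157 - (19131 + a) = -46157 - (19131 - 75) = -46157 - 1*19056 = -46157 - 19056 = -65213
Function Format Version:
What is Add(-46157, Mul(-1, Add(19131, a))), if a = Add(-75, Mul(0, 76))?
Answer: -65213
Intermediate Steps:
a = -75 (a = Add(-75, 0) = -75)
Add(-46157, Mul(-1, Add(19131, a))) = Add(-46157, Mul(-1, Add(19131, -75))) = Add(-46157, Mul(-1, 19056)) = Add(-46157, -19056) = -65213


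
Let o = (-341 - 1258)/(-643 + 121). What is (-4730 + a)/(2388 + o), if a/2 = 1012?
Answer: -470844/416045 ≈ -1.1317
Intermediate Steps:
a = 2024 (a = 2*1012 = 2024)
o = 533/174 (o = -1599/(-522) = -1599*(-1/522) = 533/174 ≈ 3.0632)
(-4730 + a)/(2388 + o) = (-4730 + 2024)/(2388 + 533/174) = -2706/416045/174 = -2706*174/416045 = -470844/416045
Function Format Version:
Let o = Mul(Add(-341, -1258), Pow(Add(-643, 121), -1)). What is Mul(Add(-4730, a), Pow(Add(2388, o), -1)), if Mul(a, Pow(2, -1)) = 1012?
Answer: Rational(-470844, 416045) ≈ -1.1317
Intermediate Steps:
a = 2024 (a = Mul(2, 1012) = 2024)
o = Rational(533, 174) (o = Mul(-1599, Pow(-522, -1)) = Mul(-1599, Rational(-1, 522)) = Rational(533, 174) ≈ 3.0632)
Mul(Add(-4730, a), Pow(Add(2388, o), -1)) = Mul(Add(-4730, 2024), Pow(Add(2388, Rational(533, 174)), -1)) = Mul(-2706, Pow(Rational(416045, 174), -1)) = Mul(-2706, Rational(174, 416045)) = Rational(-470844, 416045)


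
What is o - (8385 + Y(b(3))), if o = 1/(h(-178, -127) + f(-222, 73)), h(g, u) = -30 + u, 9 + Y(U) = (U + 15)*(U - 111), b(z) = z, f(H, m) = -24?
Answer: -1164193/181 ≈ -6432.0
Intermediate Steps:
Y(U) = -9 + (-111 + U)*(15 + U) (Y(U) = -9 + (U + 15)*(U - 111) = -9 + (15 + U)*(-111 + U) = -9 + (-111 + U)*(15 + U))
o = -1/181 (o = 1/((-30 - 127) - 24) = 1/(-157 - 24) = 1/(-181) = -1/181 ≈ -0.0055249)
o - (8385 + Y(b(3))) = -1/181 - (8385 + (-1674 + 3² - 96*3)) = -1/181 - (8385 + (-1674 + 9 - 288)) = -1/181 - (8385 - 1953) = -1/181 - 1*6432 = -1/181 - 6432 = -1164193/181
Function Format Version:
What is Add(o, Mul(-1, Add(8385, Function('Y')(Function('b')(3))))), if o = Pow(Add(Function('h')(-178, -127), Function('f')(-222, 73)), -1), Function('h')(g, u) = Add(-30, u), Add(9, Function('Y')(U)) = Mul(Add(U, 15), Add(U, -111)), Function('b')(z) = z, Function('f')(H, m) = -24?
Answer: Rational(-1164193, 181) ≈ -6432.0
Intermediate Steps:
Function('Y')(U) = Add(-9, Mul(Add(-111, U), Add(15, U))) (Function('Y')(U) = Add(-9, Mul(Add(U, 15), Add(U, -111))) = Add(-9, Mul(Add(15, U), Add(-111, U))) = Add(-9, Mul(Add(-111, U), Add(15, U))))
o = Rational(-1, 181) (o = Pow(Add(Add(-30, -127), -24), -1) = Pow(Add(-157, -24), -1) = Pow(-181, -1) = Rational(-1, 181) ≈ -0.0055249)
Add(o, Mul(-1, Add(8385, Function('Y')(Function('b')(3))))) = Add(Rational(-1, 181), Mul(-1, Add(8385, Add(-1674, Pow(3, 2), Mul(-96, 3))))) = Add(Rational(-1, 181), Mul(-1, Add(8385, Add(-1674, 9, -288)))) = Add(Rational(-1, 181), Mul(-1, Add(8385, -1953))) = Add(Rational(-1, 181), Mul(-1, 6432)) = Add(Rational(-1, 181), -6432) = Rational(-1164193, 181)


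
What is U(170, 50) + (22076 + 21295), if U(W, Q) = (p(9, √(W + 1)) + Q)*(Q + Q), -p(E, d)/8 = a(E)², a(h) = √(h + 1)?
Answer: 40371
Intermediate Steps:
a(h) = √(1 + h)
p(E, d) = -8 - 8*E (p(E, d) = -(8 + 8*E) = -8*(1 + E) = -8 - 8*E)
U(W, Q) = 2*Q*(-80 + Q) (U(W, Q) = ((-8 - 8*9) + Q)*(Q + Q) = ((-8 - 72) + Q)*(2*Q) = (-80 + Q)*(2*Q) = 2*Q*(-80 + Q))
U(170, 50) + (22076 + 21295) = 2*50*(-80 + 50) + (22076 + 21295) = 2*50*(-30) + 43371 = -3000 + 43371 = 40371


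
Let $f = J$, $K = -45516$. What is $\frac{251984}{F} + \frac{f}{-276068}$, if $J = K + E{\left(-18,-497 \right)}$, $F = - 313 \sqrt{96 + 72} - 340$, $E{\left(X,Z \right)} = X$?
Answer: $\frac{1524760958413}{281989520566} - \frac{19717748 \sqrt{42}}{2042899} \approx -57.144$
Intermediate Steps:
$F = -340 - 626 \sqrt{42}$ ($F = - 313 \sqrt{168} - 340 = - 313 \cdot 2 \sqrt{42} - 340 = - 626 \sqrt{42} - 340 = -340 - 626 \sqrt{42} \approx -4396.9$)
$J = -45534$ ($J = -45516 - 18 = -45534$)
$f = -45534$
$\frac{251984}{F} + \frac{f}{-276068} = \frac{251984}{-340 - 626 \sqrt{42}} - \frac{45534}{-276068} = \frac{251984}{-340 - 626 \sqrt{42}} - - \frac{22767}{138034} = \frac{251984}{-340 - 626 \sqrt{42}} + \frac{22767}{138034} = \frac{22767}{138034} + \frac{251984}{-340 - 626 \sqrt{42}}$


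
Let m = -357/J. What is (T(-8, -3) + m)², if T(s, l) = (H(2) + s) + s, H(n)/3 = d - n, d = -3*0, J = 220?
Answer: 27008809/48400 ≈ 558.03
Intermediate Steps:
d = 0
H(n) = -3*n (H(n) = 3*(0 - n) = 3*(-n) = -3*n)
T(s, l) = -6 + 2*s (T(s, l) = (-3*2 + s) + s = (-6 + s) + s = -6 + 2*s)
m = -357/220 ≈ -1.6227
(T(-8, -3) + m)² = ((-6 + 2*(-8)) - 357/220)² = ((-6 - 16) - 357/220)² = (-22 - 357/220)² = (-5197/220)² = 27008809/48400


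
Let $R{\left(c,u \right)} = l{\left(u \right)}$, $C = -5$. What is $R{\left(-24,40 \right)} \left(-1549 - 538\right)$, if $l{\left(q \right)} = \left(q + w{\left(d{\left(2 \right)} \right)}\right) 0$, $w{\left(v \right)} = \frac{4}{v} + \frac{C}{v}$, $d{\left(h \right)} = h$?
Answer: $0$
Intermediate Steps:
$w{\left(v \right)} = - \frac{1}{v}$ ($w{\left(v \right)} = \frac{4}{v} - \frac{5}{v} = - \frac{1}{v}$)
$l{\left(q \right)} = 0$ ($l{\left(q \right)} = \left(q - \frac{1}{2}\right) 0 = \left(- \frac{1}{2} + q\right) 0 = 0$)
$R{\left(c,u \right)} = 0$
$R{\left(-24,40 \right)} \left(-1549 - 538\right) = 0 \left(-1549 - 538\right) = 0 \left(-2087\right) = 0$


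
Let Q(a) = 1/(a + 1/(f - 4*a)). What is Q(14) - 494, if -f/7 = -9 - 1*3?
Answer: -194114/393 ≈ -493.93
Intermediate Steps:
f = 84 (f = -7*(-9 - 1*3) = -7*(-9 - 3) = -7*(-12) = 84)
Q(a) = 1/(a + 1/(84 - 4*a))
Q(14) - 494 = 4*(21 - 1*14)/(1 - 4*14² + 84*14) - 494 = 4*(21 - 14)/(1 - 4*196 + 1176) - 494 = 4*7/(1 - 784 + 1176) - 494 = 4*7/393 - 494 = 4*(1/393)*7 - 494 = 28/393 - 494 = -194114/393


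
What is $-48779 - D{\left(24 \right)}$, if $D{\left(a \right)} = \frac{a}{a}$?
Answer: $-48780$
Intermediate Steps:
$D{\left(a \right)} = 1$
$-48779 - D{\left(24 \right)} = -48779 - 1 = -48780$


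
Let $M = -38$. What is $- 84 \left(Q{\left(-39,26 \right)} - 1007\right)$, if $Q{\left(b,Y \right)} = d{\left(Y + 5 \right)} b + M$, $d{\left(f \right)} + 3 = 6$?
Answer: $97608$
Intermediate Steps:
$d{\left(f \right)} = 3$ ($d{\left(f \right)} = -3 + 6 = 3$)
$Q{\left(b,Y \right)} = -38 + 3 b$ ($Q{\left(b,Y \right)} = 3 b - 38 = -38 + 3 b$)
$- 84 \left(Q{\left(-39,26 \right)} - 1007\right) = - 84 \left(\left(-38 + 3 \left(-39\right)\right) - 1007\right) = - 84 \left(\left(-38 - 117\right) - 1007\right) = - 84 \left(-155 - 1007\right) = \left(-84\right) \left(-1162\right) = 97608$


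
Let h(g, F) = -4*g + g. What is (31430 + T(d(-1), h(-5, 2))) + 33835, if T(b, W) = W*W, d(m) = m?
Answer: 65490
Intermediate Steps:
h(g, F) = -3*g
T(b, W) = W²
(31430 + T(d(-1), h(-5, 2))) + 33835 = (31430 + (-3*(-5))²) + 33835 = (31430 + 15²) + 33835 = (31430 + 225) + 33835 = 31655 + 33835 = 65490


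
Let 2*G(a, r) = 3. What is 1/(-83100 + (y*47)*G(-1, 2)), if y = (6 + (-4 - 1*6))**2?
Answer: -1/81972 ≈ -1.2199e-5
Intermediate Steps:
G(a, r) = 3/2 (G(a, r) = (1/2)*3 = 3/2)
y = 16 (y = (6 + (-4 - 6))**2 = (6 - 10)**2 = (-4)**2 = 16)
1/(-83100 + (y*47)*G(-1, 2)) = 1/(-83100 + (16*47)*(3/2)) = 1/(-83100 + 752*(3/2)) = 1/(-83100 + 1128) = 1/(-81972) = -1/81972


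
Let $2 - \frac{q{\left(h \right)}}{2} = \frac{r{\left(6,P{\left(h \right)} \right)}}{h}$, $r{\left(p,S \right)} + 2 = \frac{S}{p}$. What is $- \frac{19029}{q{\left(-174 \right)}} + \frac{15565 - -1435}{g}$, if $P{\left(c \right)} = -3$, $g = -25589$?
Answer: $- \frac{84738103094}{17681999} \approx -4792.3$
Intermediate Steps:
$r{\left(p,S \right)} = -2 + \frac{S}{p}$
$q{\left(h \right)} = 4 + \frac{5}{h}$ ($q{\left(h \right)} = 4 - 2 \frac{-2 - \frac{3}{6}}{h} = 4 - 2 \frac{-2 - \frac{1}{2}}{h} = 4 - 2 \left(- \frac{5}{2 h}\right) = 4 + \frac{5}{h}$)
$- \frac{19029}{q{\left(-174 \right)}} + \frac{15565 - -1435}{g} = - \frac{19029}{4 + \frac{5}{-174}} + \frac{15565 - -1435}{-25589} = - \frac{19029}{4 + 5 \left(- \frac{1}{174}\right)} + \left(15565 + 1435\right) \left(- \frac{1}{25589}\right) = - \frac{19029}{4 - \frac{5}{174}} + 17000 \left(- \frac{1}{25589}\right) = - \frac{19029}{\frac{691}{174}} - \frac{17000}{25589} = \left(-19029\right) \frac{174}{691} - \frac{17000}{25589} = - \frac{3311046}{691} - \frac{17000}{25589} = - \frac{84738103094}{17681999}$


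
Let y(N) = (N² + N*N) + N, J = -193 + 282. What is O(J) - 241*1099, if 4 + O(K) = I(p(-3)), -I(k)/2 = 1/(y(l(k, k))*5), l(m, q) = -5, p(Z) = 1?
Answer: -59594177/225 ≈ -2.6486e+5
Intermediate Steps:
J = 89
y(N) = N + 2*N² (y(N) = (N² + N²) + N = 2*N² + N = N + 2*N²)
I(k) = -2/225 (I(k) = -2*(-1/(25*(1 + 2*(-5)))) = -2*(-1/(25*(1 - 10))) = -2/(-5*(-9)*5) = -2/(45*5) = -2/225)
O(K) = -902/225 (O(K) = -4 - 2/225 = -902/225)
O(J) - 241*1099 = -902/225 - 241*1099 = -902/225 - 264859 = -59594177/225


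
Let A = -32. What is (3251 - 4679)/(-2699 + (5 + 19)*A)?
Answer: 1428/3467 ≈ 0.41188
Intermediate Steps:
(3251 - 4679)/(-2699 + (5 + 19)*A) = (3251 - 4679)/(-2699 + (5 + 19)*(-32)) = -1428/(-2699 + 24*(-32)) = -1428/(-2699 - 768) = -1428/(-3467) = -1428*(-1/3467) = 1428/3467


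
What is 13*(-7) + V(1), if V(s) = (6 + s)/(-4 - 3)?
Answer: -92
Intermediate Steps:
V(s) = -6/7 - s/7 (V(s) = (6 + s)/(-7) = (6 + s)*(-1/7) = -6/7 - s/7)
13*(-7) + V(1) = 13*(-7) + (-6/7 - 1/7*1) = -91 + (-6/7 - 1/7) = -91 - 1 = -92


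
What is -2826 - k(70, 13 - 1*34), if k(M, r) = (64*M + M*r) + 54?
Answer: -5890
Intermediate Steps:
k(M, r) = 54 + 64*M + M*r
-2826 - k(70, 13 - 1*34) = -2826 - (54 + 64*70 + 70*(13 - 1*34)) = -2826 - (54 + 4480 + 70*(13 - 34)) = -2826 - (54 + 4480 + 70*(-21)) = -2826 - (54 + 4480 - 1470) = -2826 - 1*3064 = -2826 - 3064 = -5890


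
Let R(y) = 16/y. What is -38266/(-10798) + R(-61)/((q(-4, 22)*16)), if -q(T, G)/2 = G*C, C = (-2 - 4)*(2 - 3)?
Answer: 308123231/86945496 ≈ 3.5439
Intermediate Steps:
C = 6 (C = -6*(-1) = 6)
q(T, G) = -12*G (q(T, G) = -2*G*6 = -12*G)
-38266/(-10798) + R(-61)/((q(-4, 22)*16)) = -38266/(-10798) + (16/(-61))/((-12*22*16)) = -38266*(-1/10798) + (16*(-1/61))/((-264*16)) = 19133/5399 - 16/61/(-4224) = 19133/5399 - 16/61*(-1/4224) = 19133/5399 + 1/16104 = 308123231/86945496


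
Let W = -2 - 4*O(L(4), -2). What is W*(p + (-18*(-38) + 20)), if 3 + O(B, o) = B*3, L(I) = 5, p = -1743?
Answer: 51950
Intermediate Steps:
O(B, o) = -3 + 3*B (O(B, o) = -3 + B*3 = -3 + 3*B)
W = -50 (W = -2 - 4*(-3 + 3*5) = -2 - 4*(-3 + 15) = -2 - 4*12 = -2 - 48 = -50)
W*(p + (-18*(-38) + 20)) = -50*(-1743 + (-18*(-38) + 20)) = -50*(-1743 + (684 + 20)) = -50*(-1743 + 704) = -50*(-1039) = 51950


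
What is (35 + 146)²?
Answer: 32761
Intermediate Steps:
(35 + 146)² = 181² = 32761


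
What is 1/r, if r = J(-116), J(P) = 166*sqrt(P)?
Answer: -I*sqrt(29)/9628 ≈ -0.00055932*I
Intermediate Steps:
r = 332*I*sqrt(29) (r = 166*sqrt(-116) = 166*(2*I*sqrt(29)) = 332*I*sqrt(29) ≈ 1787.9*I)
1/r = 1/(332*I*sqrt(29)) = -I*sqrt(29)/9628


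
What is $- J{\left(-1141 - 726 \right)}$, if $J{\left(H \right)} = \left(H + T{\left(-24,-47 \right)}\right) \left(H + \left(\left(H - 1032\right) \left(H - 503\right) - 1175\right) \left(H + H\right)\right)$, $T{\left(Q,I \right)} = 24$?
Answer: $-47273957820591$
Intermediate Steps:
$J{\left(H \right)} = \left(24 + H\right) \left(H + 2 H \left(-1175 + \left(-1032 + H\right) \left(-503 + H\right)\right)\right)$ ($J{\left(H \right)} = \left(H + 24\right) \left(H + \left(\left(H - 1032\right) \left(H - 503\right) - 1175\right) \left(H + H\right)\right) = \left(24 + H\right) \left(H + \left(\left(-1032 + H\right) \left(-503 + H\right) - 1175\right) 2 H\right) = \left(24 + H\right) \left(H + \left(-1175 + \left(-1032 + H\right) \left(-503 + H\right)\right) 2 H\right) = \left(24 + H\right) \left(H + 2 H \left(-1175 + \left(-1032 + H\right) \left(-503 + H\right)\right)\right)$)
$- J{\left(-1141 - 726 \right)} = - \left(-1141 - 726\right) \left(24860232 - 3022 \left(-1141 - 726\right)^{2} + 2 \left(-1141 - 726\right)^{3} + 962163 \left(-1141 - 726\right)\right) = - \left(-1867\right) \left(24860232 - 3022 \left(-1867\right)^{2} + 2 \left(-1867\right)^{3} + 962163 \left(-1867\right)\right) = - \left(-1867\right) \left(24860232 - 10533752158 + 2 \left(-6507781363\right) - 1796358321\right) = - \left(-1867\right) \left(24860232 - 10533752158 - 13015562726 - 1796358321\right) = - \left(-1867\right) \left(-25320812973\right) = \left(-1\right) 47273957820591 = -47273957820591$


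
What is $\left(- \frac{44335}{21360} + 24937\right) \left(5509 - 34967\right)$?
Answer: $- \frac{1568962493813}{2136} \approx -7.3453 \cdot 10^{8}$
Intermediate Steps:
$\left(- \frac{44335}{21360} + 24937\right) \left(5509 - 34967\right) = \left(\left(-44335\right) \frac{1}{21360} + 24937\right) \left(-29458\right) = \left(- \frac{8867}{4272} + 24937\right) \left(-29458\right) = \frac{106521997}{4272} \left(-29458\right) = - \frac{1568962493813}{2136}$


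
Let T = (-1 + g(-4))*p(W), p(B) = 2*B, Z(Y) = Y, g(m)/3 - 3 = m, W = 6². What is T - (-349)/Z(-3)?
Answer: -1213/3 ≈ -404.33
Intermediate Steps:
W = 36
g(m) = 9 + 3*m
T = -288 (T = (-1 + (9 + 3*(-4)))*(2*36) = (-1 + (9 - 12))*72 = (-1 - 3)*72 = -4*72 = -288)
T - (-349)/Z(-3) = -288 - (-349)/(-3) = -288 - (-349)*(-1)/3 = -288 - 1*349/3 = -288 - 349/3 = -1213/3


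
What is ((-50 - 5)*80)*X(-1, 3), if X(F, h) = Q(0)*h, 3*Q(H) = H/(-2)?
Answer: 0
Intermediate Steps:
Q(H) = -H/6 (Q(H) = (H/(-2))/3 = (H*(-1/2))/3 = (-H/2)/3 = -H/6)
X(F, h) = 0 (X(F, h) = (-1/6*0)*h = 0*h = 0)
((-50 - 5)*80)*X(-1, 3) = ((-50 - 5)*80)*0 = -55*80*0 = -4400*0 = 0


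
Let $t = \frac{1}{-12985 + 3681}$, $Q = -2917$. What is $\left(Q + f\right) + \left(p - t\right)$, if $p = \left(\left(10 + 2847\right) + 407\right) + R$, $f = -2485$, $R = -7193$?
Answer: $- \frac{86815623}{9304} \approx -9331.0$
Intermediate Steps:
$t = - \frac{1}{9304}$ ($t = \frac{1}{-9304} = - \frac{1}{9304} \approx -0.00010748$)
$p = -3929$ ($p = \left(\left(10 + 2847\right) + 407\right) - 7193 = \left(2857 + 407\right) - 7193 = 3264 - 7193 = -3929$)
$\left(Q + f\right) + \left(p - t\right) = \left(-2917 - 2485\right) - \frac{36555415}{9304} = -5402 + \left(-3929 + \frac{1}{9304}\right) = -5402 - \frac{36555415}{9304} = - \frac{86815623}{9304}$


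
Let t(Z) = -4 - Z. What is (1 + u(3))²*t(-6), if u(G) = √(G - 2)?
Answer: 8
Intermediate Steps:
u(G) = √(-2 + G)
(1 + u(3))²*t(-6) = (1 + √(-2 + 3))²*(-4 - 1*(-6)) = (1 + √1)²*(-4 + 6) = (1 + 1)²*2 = 2²*2 = 4*2 = 8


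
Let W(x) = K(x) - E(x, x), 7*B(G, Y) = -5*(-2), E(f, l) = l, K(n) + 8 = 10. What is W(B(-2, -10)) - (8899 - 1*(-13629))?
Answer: -157692/7 ≈ -22527.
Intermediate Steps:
K(n) = 2 (K(n) = -8 + 10 = 2)
B(G, Y) = 10/7 (B(G, Y) = (-5*(-2))/7 = (⅐)*10 = 10/7)
W(x) = 2 - x
W(B(-2, -10)) - (8899 - 1*(-13629)) = (2 - 1*10/7) - (8899 - 1*(-13629)) = (2 - 10/7) - (8899 + 13629) = 4/7 - 1*22528 = 4/7 - 22528 = -157692/7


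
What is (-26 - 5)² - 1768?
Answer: -807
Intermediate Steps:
(-26 - 5)² - 1768 = (-31)² - 1768 = 961 - 1768 = -807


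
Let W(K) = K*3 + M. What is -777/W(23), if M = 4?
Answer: -777/73 ≈ -10.644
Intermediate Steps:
W(K) = 4 + 3*K (W(K) = K*3 + 4 = 3*K + 4 = 4 + 3*K)
-777/W(23) = -777/(4 + 3*23) = -777/(4 + 69) = -777/73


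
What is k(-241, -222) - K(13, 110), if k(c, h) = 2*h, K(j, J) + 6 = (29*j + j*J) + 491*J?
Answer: -56255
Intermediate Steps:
K(j, J) = -6 + 29*j + 491*J + J*j (K(j, J) = -6 + ((29*j + j*J) + 491*J) = -6 + ((29*j + J*j) + 491*J) = -6 + (29*j + 491*J + J*j) = -6 + 29*j + 491*J + J*j)
k(-241, -222) - K(13, 110) = 2*(-222) - (-6 + 29*13 + 491*110 + 110*13) = -444 - (-6 + 377 + 54010 + 1430) = -444 - 1*55811 = -444 - 55811 = -56255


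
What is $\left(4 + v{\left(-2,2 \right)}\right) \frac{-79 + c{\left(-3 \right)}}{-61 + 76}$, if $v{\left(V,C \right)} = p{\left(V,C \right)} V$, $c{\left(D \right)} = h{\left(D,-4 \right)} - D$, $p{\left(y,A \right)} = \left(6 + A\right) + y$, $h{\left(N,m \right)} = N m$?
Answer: $\frac{512}{15} \approx 34.133$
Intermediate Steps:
$p{\left(y,A \right)} = 6 + A + y$
$c{\left(D \right)} = - 5 D$ ($c{\left(D \right)} = D \left(-4\right) - D = - 4 D - D = - 5 D$)
$v{\left(V,C \right)} = V \left(6 + C + V\right)$ ($v{\left(V,C \right)} = \left(6 + C + V\right) V = V \left(6 + C + V\right)$)
$\left(4 + v{\left(-2,2 \right)}\right) \frac{-79 + c{\left(-3 \right)}}{-61 + 76} = \left(4 - 2 \left(6 + 2 - 2\right)\right) \frac{-79 - -15}{-61 + 76} = \left(4 - 12\right) \frac{-79 + 15}{15} = \left(4 - 12\right) \left(\left(-64\right) \frac{1}{15}\right) = \left(-8\right) \left(- \frac{64}{15}\right) = \frac{512}{15}$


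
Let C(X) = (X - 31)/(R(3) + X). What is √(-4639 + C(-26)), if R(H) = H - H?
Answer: I*√3134482/26 ≈ 68.094*I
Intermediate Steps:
R(H) = 0
C(X) = (-31 + X)/X (C(X) = (X - 31)/(0 + X) = (-31 + X)/X)
√(-4639 + C(-26)) = √(-4639 + (-31 - 26)/(-26)) = √(-4639 - 1/26*(-57)) = √(-4639 + 57/26) = √(-120557/26) = I*√3134482/26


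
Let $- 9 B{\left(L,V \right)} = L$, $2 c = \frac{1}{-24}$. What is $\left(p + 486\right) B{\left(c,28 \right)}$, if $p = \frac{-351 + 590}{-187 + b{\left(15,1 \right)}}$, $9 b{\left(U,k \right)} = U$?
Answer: $\frac{89833}{80064} \approx 1.122$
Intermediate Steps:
$c = - \frac{1}{48}$ ($c = \frac{1}{2 \left(-24\right)} = \frac{1}{2} \left(- \frac{1}{24}\right) = - \frac{1}{48} \approx -0.020833$)
$B{\left(L,V \right)} = - \frac{L}{9}$
$b{\left(U,k \right)} = \frac{U}{9}$
$p = - \frac{717}{556}$ ($p = \frac{-351 + 590}{-187 + \frac{1}{9} \cdot 15} = \frac{239}{-187 + \frac{5}{3}} = \frac{239}{- \frac{556}{3}} = 239 \left(- \frac{3}{556}\right) = - \frac{717}{556} \approx -1.2896$)
$\left(p + 486\right) B{\left(c,28 \right)} = \left(- \frac{717}{556} + 486\right) \left(\left(- \frac{1}{9}\right) \left(- \frac{1}{48}\right)\right) = \frac{269499}{556} \cdot \frac{1}{432} = \frac{89833}{80064}$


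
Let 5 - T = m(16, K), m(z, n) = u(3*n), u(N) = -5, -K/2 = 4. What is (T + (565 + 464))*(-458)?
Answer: -475862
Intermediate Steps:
K = -8 (K = -2*4 = -8)
m(z, n) = -5
T = 10 (T = 5 - 1*(-5) = 5 + 5 = 10)
(T + (565 + 464))*(-458) = (10 + (565 + 464))*(-458) = (10 + 1029)*(-458) = 1039*(-458) = -475862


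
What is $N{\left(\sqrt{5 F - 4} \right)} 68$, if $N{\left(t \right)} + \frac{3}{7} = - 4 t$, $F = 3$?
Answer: $- \frac{204}{7} - 272 \sqrt{11} \approx -931.26$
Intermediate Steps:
$N{\left(t \right)} = - \frac{3}{7} - 4 t$
$N{\left(\sqrt{5 F - 4} \right)} 68 = \left(- \frac{3}{7} - 4 \sqrt{5 \cdot 3 - 4}\right) 68 = \left(- \frac{3}{7} - 4 \sqrt{15 - 4}\right) 68 = \left(- \frac{3}{7} - 4 \sqrt{11}\right) 68 = - \frac{204}{7} - 272 \sqrt{11}$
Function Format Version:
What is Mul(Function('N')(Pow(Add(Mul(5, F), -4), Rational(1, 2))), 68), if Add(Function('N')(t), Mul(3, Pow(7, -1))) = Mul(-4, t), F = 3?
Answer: Add(Rational(-204, 7), Mul(-272, Pow(11, Rational(1, 2)))) ≈ -931.26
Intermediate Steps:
Function('N')(t) = Add(Rational(-3, 7), Mul(-4, t))
Mul(Function('N')(Pow(Add(Mul(5, F), -4), Rational(1, 2))), 68) = Mul(Add(Rational(-3, 7), Mul(-4, Pow(Add(Mul(5, 3), -4), Rational(1, 2)))), 68) = Mul(Add(Rational(-3, 7), Mul(-4, Pow(Add(15, -4), Rational(1, 2)))), 68) = Mul(Add(Rational(-3, 7), Mul(-4, Pow(11, Rational(1, 2)))), 68) = Add(Rational(-204, 7), Mul(-272, Pow(11, Rational(1, 2))))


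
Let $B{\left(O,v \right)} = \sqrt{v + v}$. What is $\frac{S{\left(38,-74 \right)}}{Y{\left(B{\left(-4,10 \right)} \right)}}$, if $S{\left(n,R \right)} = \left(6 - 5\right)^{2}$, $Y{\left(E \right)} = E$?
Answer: $\frac{\sqrt{5}}{10} \approx 0.22361$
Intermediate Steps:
$B{\left(O,v \right)} = \sqrt{2} \sqrt{v}$ ($B{\left(O,v \right)} = \sqrt{2 v} = \sqrt{2} \sqrt{v}$)
$S{\left(n,R \right)} = 1$ ($S{\left(n,R \right)} = 1^{2} = 1$)
$\frac{S{\left(38,-74 \right)}}{Y{\left(B{\left(-4,10 \right)} \right)}} = 1 \frac{1}{\sqrt{2} \sqrt{10}} = 1 \frac{1}{2 \sqrt{5}} = 1 \frac{\sqrt{5}}{10} = \frac{\sqrt{5}}{10}$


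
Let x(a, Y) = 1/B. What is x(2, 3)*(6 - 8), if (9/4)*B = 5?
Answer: -9/10 ≈ -0.90000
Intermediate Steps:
B = 20/9 (B = (4/9)*5 = 20/9 ≈ 2.2222)
x(a, Y) = 9/20 (x(a, Y) = 1/(20/9) = 9/20)
x(2, 3)*(6 - 8) = 9*(6 - 8)/20 = (9/20)*(-2) = -9/10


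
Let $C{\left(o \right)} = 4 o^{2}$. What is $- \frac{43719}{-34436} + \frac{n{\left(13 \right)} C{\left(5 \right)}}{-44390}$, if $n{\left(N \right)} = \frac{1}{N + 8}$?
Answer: $\frac{4075097101}{3210089484} \approx 1.2695$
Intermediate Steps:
$n{\left(N \right)} = \frac{1}{8 + N}$
$- \frac{43719}{-34436} + \frac{n{\left(13 \right)} C{\left(5 \right)}}{-44390} = - \frac{43719}{-34436} + \frac{\frac{1}{8 + 13} \cdot 4 \cdot 5^{2}}{-44390} = \left(-43719\right) \left(- \frac{1}{34436}\right) + \frac{4 \cdot 25}{21} \left(- \frac{1}{44390}\right) = \frac{43719}{34436} + \frac{1}{21} \cdot 100 \left(- \frac{1}{44390}\right) = \frac{43719}{34436} + \frac{100}{21} \left(- \frac{1}{44390}\right) = \frac{43719}{34436} - \frac{10}{93219} = \frac{4075097101}{3210089484}$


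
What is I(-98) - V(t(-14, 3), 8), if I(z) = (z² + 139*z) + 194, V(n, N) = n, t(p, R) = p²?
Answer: -4020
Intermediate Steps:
I(z) = 194 + z² + 139*z
I(-98) - V(t(-14, 3), 8) = (194 + (-98)² + 139*(-98)) - 1*(-14)² = (194 + 9604 - 13622) - 1*196 = -3824 - 196 = -4020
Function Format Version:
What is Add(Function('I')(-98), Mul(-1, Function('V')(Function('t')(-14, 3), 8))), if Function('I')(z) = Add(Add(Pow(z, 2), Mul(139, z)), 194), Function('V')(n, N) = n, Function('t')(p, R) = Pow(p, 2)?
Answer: -4020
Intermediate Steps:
Function('I')(z) = Add(194, Pow(z, 2), Mul(139, z))
Add(Function('I')(-98), Mul(-1, Function('V')(Function('t')(-14, 3), 8))) = Add(Add(194, Pow(-98, 2), Mul(139, -98)), Mul(-1, Pow(-14, 2))) = Add(Add(194, 9604, -13622), Mul(-1, 196)) = Add(-3824, -196) = -4020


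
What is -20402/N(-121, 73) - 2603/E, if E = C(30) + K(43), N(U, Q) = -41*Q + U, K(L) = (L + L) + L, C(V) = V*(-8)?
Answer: 1728394/57609 ≈ 30.002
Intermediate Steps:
C(V) = -8*V
K(L) = 3*L (K(L) = 2*L + L = 3*L)
N(U, Q) = U - 41*Q
E = -111 (E = -8*30 + 3*43 = -240 + 129 = -111)
-20402/N(-121, 73) - 2603/E = -20402/(-121 - 41*73) - 2603/(-111) = -20402/(-121 - 2993) - 2603*(-1/111) = -20402/(-3114) + 2603/111 = -20402*(-1/3114) + 2603/111 = 10201/1557 + 2603/111 = 1728394/57609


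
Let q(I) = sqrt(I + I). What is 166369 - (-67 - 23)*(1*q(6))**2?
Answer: 167449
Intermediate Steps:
q(I) = sqrt(2)*sqrt(I) (q(I) = sqrt(2*I) = sqrt(2)*sqrt(I))
166369 - (-67 - 23)*(1*q(6))**2 = 166369 - (-67 - 23)*(1*(sqrt(2)*sqrt(6)))**2 = 166369 - (-90)*(1*(2*sqrt(3)))**2 = 166369 - (-90)*(2*sqrt(3))**2 = 166369 - (-90)*12 = 166369 - 1*(-1080) = 166369 + 1080 = 167449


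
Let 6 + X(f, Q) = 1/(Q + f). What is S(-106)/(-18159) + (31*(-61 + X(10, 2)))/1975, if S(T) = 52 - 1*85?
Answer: -150416629/143456100 ≈ -1.0485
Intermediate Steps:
S(T) = -33 (S(T) = 52 - 85 = -33)
X(f, Q) = -6 + 1/(Q + f)
S(-106)/(-18159) + (31*(-61 + X(10, 2)))/1975 = -33/(-18159) + (31*(-61 + (1 - 6*2 - 6*10)/(2 + 10)))/1975 = -33*(-1/18159) + (31*(-61 + (1 - 12 - 60)/12))*(1/1975) = 11/6053 + (31*(-61 + (1/12)*(-71)))*(1/1975) = 11/6053 + (31*(-61 - 71/12))*(1/1975) = 11/6053 + (31*(-803/12))*(1/1975) = 11/6053 - 24893/12*1/1975 = 11/6053 - 24893/23700 = -150416629/143456100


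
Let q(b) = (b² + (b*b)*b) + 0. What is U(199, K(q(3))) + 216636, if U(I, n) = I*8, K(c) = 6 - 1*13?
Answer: 218228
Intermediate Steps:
q(b) = b² + b³ (q(b) = (b² + b²*b) + 0 = (b² + b³) + 0 = b² + b³)
K(c) = -7 (K(c) = 6 - 13 = -7)
U(I, n) = 8*I
U(199, K(q(3))) + 216636 = 8*199 + 216636 = 1592 + 216636 = 218228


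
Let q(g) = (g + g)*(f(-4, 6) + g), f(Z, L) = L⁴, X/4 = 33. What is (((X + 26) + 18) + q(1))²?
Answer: 7672900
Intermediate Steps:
X = 132 (X = 4*33 = 132)
q(g) = 2*g*(1296 + g) (q(g) = (g + g)*(6⁴ + g) = (2*g)*(1296 + g) = 2*g*(1296 + g))
(((X + 26) + 18) + q(1))² = (((132 + 26) + 18) + 2*1*(1296 + 1))² = ((158 + 18) + 2*1*1297)² = (176 + 2594)² = 2770² = 7672900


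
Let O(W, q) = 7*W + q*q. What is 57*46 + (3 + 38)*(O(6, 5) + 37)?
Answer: 6886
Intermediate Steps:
O(W, q) = q² + 7*W (O(W, q) = 7*W + q² = q² + 7*W)
57*46 + (3 + 38)*(O(6, 5) + 37) = 57*46 + (3 + 38)*((5² + 7*6) + 37) = 2622 + 41*((25 + 42) + 37) = 2622 + 41*(67 + 37) = 2622 + 41*104 = 2622 + 4264 = 6886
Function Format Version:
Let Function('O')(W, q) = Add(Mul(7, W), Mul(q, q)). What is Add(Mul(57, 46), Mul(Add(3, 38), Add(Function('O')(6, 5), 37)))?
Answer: 6886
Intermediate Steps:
Function('O')(W, q) = Add(Pow(q, 2), Mul(7, W)) (Function('O')(W, q) = Add(Mul(7, W), Pow(q, 2)) = Add(Pow(q, 2), Mul(7, W)))
Add(Mul(57, 46), Mul(Add(3, 38), Add(Function('O')(6, 5), 37))) = Add(Mul(57, 46), Mul(Add(3, 38), Add(Add(Pow(5, 2), Mul(7, 6)), 37))) = Add(2622, Mul(41, Add(Add(25, 42), 37))) = Add(2622, Mul(41, Add(67, 37))) = Add(2622, Mul(41, 104)) = Add(2622, 4264) = 6886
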